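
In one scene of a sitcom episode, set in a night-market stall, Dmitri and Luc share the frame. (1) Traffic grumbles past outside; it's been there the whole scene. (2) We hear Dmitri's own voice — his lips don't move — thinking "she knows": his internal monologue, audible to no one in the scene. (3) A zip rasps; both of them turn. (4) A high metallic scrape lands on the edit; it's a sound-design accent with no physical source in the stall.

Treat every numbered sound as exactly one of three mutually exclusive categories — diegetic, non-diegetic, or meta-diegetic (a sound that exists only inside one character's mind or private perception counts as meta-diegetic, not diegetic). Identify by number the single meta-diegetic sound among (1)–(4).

(1) traffic is part of the location's real environment → diegetic.
(2) is meta-diegetic: Dmitri's thought-voice: a private mental sound no other character can hear.
(3) an in-world source (a zip); characters could hear it → diegetic.
(4) is non-diegetic: an editorial stinger — it belongs to the cut, not the story world.
Only (2) is meta-diegetic.

2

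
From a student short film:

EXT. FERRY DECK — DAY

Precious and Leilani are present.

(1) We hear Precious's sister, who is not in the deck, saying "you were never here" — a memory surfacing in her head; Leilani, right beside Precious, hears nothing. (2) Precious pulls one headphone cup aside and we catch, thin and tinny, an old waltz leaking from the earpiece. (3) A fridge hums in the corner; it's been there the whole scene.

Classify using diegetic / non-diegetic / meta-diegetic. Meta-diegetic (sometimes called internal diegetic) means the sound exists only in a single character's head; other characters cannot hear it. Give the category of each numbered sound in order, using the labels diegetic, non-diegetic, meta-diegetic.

meta-diegetic, diegetic, diegetic

Sound (1): it's Precious's recollection rendered as sound; the other character can't hear it, so meta-diegetic.
(2) is diegetic: it's leaking from a physical pair of headphones in the scene.
(3) a fridge is part of the location's real environment → diegetic.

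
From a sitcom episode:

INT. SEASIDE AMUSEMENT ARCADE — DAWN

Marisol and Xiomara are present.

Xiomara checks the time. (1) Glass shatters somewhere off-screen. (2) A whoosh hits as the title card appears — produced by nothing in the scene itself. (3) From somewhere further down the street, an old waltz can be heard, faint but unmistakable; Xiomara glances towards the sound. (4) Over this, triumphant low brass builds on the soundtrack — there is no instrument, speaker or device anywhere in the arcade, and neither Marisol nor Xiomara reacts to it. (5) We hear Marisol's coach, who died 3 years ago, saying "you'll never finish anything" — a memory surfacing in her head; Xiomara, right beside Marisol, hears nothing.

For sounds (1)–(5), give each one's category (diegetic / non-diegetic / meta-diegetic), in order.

(1) an in-world source (glass); characters could hear it → diegetic.
(2) is non-diegetic: an editorial stinger — it belongs to the cut, not the story world.
(3) it's coming from somewhere further down the street — a location within the story world — and Xiomara reacts → diegetic.
Sound (4): score with no on-screen or off-screen source; it exists for the audience alone, so non-diegetic.
(5) is meta-diegetic: a remembered line, private to Marisol — not present in the room, not audible to Xiomara.

diegetic, non-diegetic, diegetic, non-diegetic, meta-diegetic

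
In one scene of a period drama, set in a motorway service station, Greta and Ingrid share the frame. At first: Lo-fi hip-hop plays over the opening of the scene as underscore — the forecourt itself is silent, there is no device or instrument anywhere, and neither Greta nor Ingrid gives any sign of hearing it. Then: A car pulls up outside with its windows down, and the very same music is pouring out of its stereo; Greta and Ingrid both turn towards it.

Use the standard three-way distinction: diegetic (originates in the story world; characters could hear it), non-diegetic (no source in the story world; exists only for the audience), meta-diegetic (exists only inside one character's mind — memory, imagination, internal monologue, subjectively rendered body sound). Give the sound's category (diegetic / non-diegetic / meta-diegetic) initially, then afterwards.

Initially: no in-world source exists and no character can hear it — underscore → non-diegetic.
Afterwards: the car stereo is now a real source in the story world and the characters hear it → diegetic.

non-diegetic, diegetic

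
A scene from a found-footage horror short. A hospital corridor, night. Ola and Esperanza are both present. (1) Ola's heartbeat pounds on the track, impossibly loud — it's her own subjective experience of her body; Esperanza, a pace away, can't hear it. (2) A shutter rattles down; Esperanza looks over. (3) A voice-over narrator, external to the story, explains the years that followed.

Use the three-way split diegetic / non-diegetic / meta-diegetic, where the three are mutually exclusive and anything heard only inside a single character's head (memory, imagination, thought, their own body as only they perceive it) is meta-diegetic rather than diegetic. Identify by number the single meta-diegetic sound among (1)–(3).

(1) a subjective body sound — Ola's private perception, inaudible to Esperanza → meta-diegetic.
(2) is diegetic: a shutter is a real object/event in the scene's world.
Sound (3): commentary laid over the scene from outside the fiction, so non-diegetic.
Only (1) is meta-diegetic.

1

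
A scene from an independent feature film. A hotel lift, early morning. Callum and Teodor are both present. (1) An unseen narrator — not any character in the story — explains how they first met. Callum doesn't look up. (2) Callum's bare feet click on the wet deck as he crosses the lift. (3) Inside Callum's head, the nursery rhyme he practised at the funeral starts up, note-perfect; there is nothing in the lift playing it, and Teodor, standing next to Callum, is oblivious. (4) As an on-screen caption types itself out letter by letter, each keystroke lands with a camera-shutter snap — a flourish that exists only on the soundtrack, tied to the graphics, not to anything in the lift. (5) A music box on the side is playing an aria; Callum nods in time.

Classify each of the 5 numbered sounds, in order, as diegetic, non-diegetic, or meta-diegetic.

non-diegetic, diegetic, meta-diegetic, non-diegetic, diegetic

Sound (1): external voice-over — not a character, not heard by anyone in the scene, so non-diegetic.
(2) is diegetic: Callum's footsteps are produced in the story world.
(3) is meta-diegetic: it lives in Callum's subjectivity, not in the lift.
(4) it accompanies on-screen graphics, not anything inside the story world → non-diegetic.
(5) source music from a music box, which exists in the story world → diegetic.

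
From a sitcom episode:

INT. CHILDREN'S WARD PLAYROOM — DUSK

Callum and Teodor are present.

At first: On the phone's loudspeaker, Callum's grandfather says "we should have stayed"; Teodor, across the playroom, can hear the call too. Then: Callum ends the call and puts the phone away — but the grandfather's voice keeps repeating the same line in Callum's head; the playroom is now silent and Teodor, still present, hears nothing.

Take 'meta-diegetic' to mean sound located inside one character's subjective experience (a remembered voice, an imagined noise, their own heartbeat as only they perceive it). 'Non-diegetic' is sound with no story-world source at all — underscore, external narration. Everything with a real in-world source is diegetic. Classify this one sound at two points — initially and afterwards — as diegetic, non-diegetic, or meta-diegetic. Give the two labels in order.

diegetic, meta-diegetic

Initially: the loudspeaker is an in-world source; both Callum and Teodor hear the call → diegetic.
Afterwards: with the phone off, the voice continues only as Callum's private mental replay — Teodor can't hear it → meta-diegetic.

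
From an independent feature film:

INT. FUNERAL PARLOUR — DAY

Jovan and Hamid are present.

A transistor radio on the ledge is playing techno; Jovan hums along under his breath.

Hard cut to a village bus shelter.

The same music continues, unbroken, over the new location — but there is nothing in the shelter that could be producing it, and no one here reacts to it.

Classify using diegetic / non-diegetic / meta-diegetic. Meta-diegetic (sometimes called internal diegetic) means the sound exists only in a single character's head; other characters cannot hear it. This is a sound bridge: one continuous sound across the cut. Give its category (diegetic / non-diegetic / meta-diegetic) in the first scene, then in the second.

diegetic, non-diegetic

Scene one: a transistor radio is an on-screen source and Jovan reacts to it → diegetic.
Scene two: there is no source in the shelter and no one hears it — it's now underscore → non-diegetic.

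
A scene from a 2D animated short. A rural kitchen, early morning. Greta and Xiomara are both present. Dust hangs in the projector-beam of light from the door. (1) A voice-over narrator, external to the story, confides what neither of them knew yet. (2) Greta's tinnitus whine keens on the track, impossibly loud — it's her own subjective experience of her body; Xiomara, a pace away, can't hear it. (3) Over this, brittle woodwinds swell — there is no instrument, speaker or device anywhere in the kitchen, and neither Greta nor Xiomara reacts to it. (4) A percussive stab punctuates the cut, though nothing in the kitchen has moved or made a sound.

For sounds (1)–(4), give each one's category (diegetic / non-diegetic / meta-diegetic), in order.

Sound (1): the narrator exists outside the story world, addressing only the audience, so non-diegetic.
(2) point-of-audition from inside Greta's body; not a sound in the room → meta-diegetic.
(3) is non-diegetic: it has no source in the story world and no character can hear it — it's underscore.
Sound (4): an editorial stinger — it belongs to the cut, not the story world, so non-diegetic.

non-diegetic, meta-diegetic, non-diegetic, non-diegetic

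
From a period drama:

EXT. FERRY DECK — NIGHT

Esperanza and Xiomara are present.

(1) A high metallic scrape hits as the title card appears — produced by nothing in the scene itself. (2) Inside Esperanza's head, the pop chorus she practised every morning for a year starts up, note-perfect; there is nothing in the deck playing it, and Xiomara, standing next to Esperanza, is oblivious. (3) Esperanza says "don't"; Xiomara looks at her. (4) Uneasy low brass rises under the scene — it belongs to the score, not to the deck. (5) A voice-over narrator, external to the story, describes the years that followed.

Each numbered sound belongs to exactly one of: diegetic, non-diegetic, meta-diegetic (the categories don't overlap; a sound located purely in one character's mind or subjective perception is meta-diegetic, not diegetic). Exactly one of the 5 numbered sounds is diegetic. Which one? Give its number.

3

Sound (1): an editorial stinger — it belongs to the cut, not the story world, so non-diegetic.
(2) is meta-diegetic: it lives in Esperanza's subjectivity, not in the deck.
(3) is diegetic: spoken by a character present in the story world.
(4) score with no on-screen or off-screen source; it exists for the audience alone → non-diegetic.
Sound (5): external voice-over — not a character, not heard by anyone in the scene, so non-diegetic.
Only (3) is diegetic.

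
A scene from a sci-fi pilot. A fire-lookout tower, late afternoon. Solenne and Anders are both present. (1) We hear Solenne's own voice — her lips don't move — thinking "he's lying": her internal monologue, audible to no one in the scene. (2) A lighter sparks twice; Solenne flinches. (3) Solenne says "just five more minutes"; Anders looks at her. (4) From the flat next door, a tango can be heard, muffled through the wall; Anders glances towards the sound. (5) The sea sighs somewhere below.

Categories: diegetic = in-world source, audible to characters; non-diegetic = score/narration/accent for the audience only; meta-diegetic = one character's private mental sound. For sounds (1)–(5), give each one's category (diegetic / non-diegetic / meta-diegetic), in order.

(1) is meta-diegetic: Solenne's thought-voice: a private mental sound no other character can hear.
(2) is diegetic: a lighter is a real object/event in the scene's world.
(3) is diegetic: Solenne is a character speaking aloud in the scene.
(4) is diegetic: the music has an off-screen but real-world source and a character hears it.
(5) ambient/room sound belonging to the story's physical space → diegetic.

meta-diegetic, diegetic, diegetic, diegetic, diegetic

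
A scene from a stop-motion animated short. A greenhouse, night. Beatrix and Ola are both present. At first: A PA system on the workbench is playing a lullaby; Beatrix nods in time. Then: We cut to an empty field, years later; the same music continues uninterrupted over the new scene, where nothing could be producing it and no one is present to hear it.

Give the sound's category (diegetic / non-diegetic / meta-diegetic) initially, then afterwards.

Initially: a PA system is a real in-scene source and Beatrix reacts to it → diegetic.
Afterwards: there is no longer any in-world source and no one can hear it — it has become underscore → non-diegetic.

diegetic, non-diegetic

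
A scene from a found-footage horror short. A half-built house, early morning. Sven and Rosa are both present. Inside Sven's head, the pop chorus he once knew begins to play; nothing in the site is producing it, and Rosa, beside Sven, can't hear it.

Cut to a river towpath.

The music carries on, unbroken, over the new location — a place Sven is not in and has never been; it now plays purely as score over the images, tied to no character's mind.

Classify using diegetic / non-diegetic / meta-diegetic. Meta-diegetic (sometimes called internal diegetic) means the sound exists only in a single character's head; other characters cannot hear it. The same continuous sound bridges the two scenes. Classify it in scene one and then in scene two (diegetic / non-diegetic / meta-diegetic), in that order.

Scene one: the music exists only inside Sven's mind; Rosa can't hear it → meta-diegetic.
Scene two: it's detached from Sven entirely and plays over unrelated images with no in-world source — conventional underscore → non-diegetic.

meta-diegetic, non-diegetic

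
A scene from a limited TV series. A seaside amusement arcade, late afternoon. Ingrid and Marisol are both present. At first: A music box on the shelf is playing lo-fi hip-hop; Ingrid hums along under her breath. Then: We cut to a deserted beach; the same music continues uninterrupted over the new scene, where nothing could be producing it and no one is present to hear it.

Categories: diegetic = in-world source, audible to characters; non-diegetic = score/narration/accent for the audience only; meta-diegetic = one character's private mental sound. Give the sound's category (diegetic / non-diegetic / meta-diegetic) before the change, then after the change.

Before the change: a music box is a real in-scene source and Ingrid reacts to it → diegetic.
After the change: there is no longer any in-world source and no one can hear it — it has become underscore → non-diegetic.

diegetic, non-diegetic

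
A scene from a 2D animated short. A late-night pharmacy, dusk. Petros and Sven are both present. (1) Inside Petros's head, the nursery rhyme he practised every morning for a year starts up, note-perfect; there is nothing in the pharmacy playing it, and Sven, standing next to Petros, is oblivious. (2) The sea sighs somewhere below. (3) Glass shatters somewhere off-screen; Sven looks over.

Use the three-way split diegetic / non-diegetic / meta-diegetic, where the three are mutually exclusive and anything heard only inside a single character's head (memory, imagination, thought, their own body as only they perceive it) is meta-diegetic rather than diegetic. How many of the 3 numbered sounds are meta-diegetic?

1

Sound (1): the music is a memory playing inside Petros's mind alone; no real-world source, Sven can't hear it, so meta-diegetic.
(2) is diegetic: ambient/room sound belonging to the story's physical space.
Sound (3): an in-world source (glass); characters could hear it, so diegetic.
So 1 of the 3 is meta-diegetic: (1).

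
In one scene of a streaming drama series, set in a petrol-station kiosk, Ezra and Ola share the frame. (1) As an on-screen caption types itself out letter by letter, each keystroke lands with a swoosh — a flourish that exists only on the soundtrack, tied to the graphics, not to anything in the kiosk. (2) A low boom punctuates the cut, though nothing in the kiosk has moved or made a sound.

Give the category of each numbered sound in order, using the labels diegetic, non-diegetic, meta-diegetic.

(1) sound married to a title/caption — outside the diegesis by definition → non-diegetic.
Sound (2): nothing in the scene produces it; it's an accent added for the audience, so non-diegetic.

non-diegetic, non-diegetic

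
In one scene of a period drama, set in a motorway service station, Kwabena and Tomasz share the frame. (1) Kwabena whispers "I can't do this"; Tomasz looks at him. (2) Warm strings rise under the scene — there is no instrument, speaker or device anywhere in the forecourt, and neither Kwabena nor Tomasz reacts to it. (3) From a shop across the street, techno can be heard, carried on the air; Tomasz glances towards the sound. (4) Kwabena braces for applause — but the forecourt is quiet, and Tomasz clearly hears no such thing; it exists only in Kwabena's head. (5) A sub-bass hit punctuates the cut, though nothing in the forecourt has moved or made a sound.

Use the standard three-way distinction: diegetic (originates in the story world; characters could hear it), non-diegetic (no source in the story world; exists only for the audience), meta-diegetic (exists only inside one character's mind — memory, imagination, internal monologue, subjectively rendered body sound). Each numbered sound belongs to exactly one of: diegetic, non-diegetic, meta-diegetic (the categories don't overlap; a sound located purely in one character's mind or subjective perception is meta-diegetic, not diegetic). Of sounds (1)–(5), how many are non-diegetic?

(1) is diegetic: on-screen dialogue — Kwabena speaks and Tomasz is there to hear.
(2) is non-diegetic: score with no on-screen or off-screen source; it exists for the audience alone.
Sound (3): the music has an off-screen but real-world source and a character hears it, so diegetic.
(4) is meta-diegetic: subjective to Kwabena: the forecourt is silent and Tomasz hears nothing.
Sound (5): an editorial stinger — it belongs to the cut, not the story world, so non-diegetic.
So 2 of the 5 are non-diegetic: (2), (5).

2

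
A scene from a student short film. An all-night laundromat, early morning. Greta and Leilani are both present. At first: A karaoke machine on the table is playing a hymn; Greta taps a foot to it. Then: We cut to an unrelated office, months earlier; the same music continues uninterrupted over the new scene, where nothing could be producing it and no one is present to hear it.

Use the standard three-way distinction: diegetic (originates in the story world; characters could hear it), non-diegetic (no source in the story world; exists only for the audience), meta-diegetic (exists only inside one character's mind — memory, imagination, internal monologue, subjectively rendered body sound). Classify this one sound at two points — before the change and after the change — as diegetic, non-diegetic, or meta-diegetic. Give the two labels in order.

diegetic, non-diegetic

Before the change: a karaoke machine is a real in-scene source and Greta reacts to it → diegetic.
After the change: there is no longer any in-world source and no one can hear it — it has become underscore → non-diegetic.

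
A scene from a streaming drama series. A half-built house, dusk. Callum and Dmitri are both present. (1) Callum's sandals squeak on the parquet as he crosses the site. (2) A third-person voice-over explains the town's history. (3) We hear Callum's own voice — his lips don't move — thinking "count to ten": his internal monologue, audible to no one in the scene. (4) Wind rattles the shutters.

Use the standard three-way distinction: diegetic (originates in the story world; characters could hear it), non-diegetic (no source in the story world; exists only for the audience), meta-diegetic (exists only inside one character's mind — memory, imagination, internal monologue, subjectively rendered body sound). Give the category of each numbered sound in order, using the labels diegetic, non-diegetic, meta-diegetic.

diegetic, non-diegetic, meta-diegetic, diegetic

Sound (1): Callum's footsteps are produced in the story world, so diegetic.
(2) is non-diegetic: external voice-over — not a character, not heard by anyone in the scene.
(3) Callum's thought-voice: a private mental sound no other character can hear → meta-diegetic.
(4) it's the actual ambient sound of the location → diegetic.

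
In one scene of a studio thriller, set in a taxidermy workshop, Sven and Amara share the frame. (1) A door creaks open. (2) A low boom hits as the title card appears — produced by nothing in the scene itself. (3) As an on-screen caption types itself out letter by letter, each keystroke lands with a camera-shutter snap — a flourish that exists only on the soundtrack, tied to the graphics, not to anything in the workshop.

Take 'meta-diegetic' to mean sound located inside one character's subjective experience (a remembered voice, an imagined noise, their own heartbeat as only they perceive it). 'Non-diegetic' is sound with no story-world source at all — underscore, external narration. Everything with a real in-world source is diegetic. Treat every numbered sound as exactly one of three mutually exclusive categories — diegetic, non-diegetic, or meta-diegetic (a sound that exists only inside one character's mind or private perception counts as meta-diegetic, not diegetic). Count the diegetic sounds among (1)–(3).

1

(1) is diegetic: an in-world source (a door); characters could hear it.
(2) nothing in the scene produces it; it's an accent added for the audience → non-diegetic.
(3) it accompanies on-screen graphics, not anything inside the story world → non-diegetic.
Diegetic: (1) — that's 1.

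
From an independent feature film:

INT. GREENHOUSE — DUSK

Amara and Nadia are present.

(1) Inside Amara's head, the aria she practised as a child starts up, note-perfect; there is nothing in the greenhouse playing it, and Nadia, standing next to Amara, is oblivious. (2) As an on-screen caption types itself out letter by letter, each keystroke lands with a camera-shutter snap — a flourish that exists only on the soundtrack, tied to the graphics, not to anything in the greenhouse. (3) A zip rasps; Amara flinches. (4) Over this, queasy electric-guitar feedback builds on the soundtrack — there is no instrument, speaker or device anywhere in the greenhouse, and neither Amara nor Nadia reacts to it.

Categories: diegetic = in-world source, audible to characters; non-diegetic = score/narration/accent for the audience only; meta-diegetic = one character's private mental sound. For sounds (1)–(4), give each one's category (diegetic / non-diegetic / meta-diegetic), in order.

(1) the music is a memory playing inside Amara's mind alone; no real-world source, Nadia can't hear it → meta-diegetic.
(2) is non-diegetic: sound married to a title/caption — outside the diegesis by definition.
Sound (3): the sound comes from a zip physically present in the location, so diegetic.
(4) is non-diegetic: it has no source in the story world and no character can hear it — it's underscore.

meta-diegetic, non-diegetic, diegetic, non-diegetic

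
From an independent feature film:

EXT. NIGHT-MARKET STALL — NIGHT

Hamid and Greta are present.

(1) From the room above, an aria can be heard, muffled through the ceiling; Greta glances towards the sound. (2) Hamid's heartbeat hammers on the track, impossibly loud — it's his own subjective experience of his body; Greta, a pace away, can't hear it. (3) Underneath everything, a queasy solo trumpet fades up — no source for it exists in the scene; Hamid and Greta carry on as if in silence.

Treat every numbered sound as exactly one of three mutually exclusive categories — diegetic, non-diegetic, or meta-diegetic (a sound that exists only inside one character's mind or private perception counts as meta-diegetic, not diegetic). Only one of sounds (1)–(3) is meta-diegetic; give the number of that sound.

Sound (1): off-screen diegetic: the source is out of frame but still in the story's space, so diegetic.
Sound (2): point-of-audition from inside Hamid's body; not a sound in the room, so meta-diegetic.
(3) is non-diegetic: score with no on-screen or off-screen source; it exists for the audience alone.
Only (2) is meta-diegetic.

2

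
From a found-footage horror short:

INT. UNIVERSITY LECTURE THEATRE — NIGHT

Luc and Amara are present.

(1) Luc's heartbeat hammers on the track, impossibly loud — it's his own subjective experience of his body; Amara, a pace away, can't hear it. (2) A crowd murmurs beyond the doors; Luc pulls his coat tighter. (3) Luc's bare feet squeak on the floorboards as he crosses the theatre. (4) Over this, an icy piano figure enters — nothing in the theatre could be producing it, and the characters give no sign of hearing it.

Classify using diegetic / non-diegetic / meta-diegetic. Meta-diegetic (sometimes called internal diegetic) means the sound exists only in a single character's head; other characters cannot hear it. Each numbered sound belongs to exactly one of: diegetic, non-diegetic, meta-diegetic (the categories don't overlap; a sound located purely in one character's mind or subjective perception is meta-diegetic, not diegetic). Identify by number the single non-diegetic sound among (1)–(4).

(1) a subjective body sound — Luc's private perception, inaudible to Amara → meta-diegetic.
Sound (2): ambient/room sound belonging to the story's physical space, so diegetic.
(3) it's the physical sound of Luc moving in the space → diegetic.
Sound (4): it has no source in the story world and no character can hear it — it's underscore, so non-diegetic.
Only (4) is non-diegetic.

4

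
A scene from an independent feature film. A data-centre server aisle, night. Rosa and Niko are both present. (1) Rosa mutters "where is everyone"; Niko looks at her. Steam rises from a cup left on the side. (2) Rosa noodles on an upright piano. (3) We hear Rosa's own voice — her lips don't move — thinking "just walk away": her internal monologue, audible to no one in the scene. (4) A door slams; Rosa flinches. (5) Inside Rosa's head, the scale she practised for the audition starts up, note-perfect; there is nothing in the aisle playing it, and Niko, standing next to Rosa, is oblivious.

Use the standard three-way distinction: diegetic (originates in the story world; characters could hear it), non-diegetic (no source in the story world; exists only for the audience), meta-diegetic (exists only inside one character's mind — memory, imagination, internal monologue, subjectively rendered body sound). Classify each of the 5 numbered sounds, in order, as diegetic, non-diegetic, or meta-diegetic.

diegetic, diegetic, meta-diegetic, diegetic, meta-diegetic

(1) on-screen dialogue — Rosa speaks and Niko is there to hear → diegetic.
(2) is diegetic: a character is playing an upright piano on screen.
(3) is meta-diegetic: Rosa's thought-voice: a private mental sound no other character can hear.
(4) is diegetic: an in-world source (a door); characters could hear it.
(5) is meta-diegetic: it lives in Rosa's subjectivity, not in the aisle.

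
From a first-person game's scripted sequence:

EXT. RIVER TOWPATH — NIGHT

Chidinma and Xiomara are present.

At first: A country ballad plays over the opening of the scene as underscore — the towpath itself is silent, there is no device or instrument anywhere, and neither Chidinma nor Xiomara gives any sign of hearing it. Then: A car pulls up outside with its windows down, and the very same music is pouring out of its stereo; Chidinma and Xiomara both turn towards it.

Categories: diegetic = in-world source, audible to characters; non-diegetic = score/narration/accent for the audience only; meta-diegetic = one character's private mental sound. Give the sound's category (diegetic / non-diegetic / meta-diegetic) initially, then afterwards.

non-diegetic, diegetic

Initially: no in-world source exists and no character can hear it — underscore → non-diegetic.
Afterwards: the car stereo is now a real source in the story world and the characters hear it → diegetic.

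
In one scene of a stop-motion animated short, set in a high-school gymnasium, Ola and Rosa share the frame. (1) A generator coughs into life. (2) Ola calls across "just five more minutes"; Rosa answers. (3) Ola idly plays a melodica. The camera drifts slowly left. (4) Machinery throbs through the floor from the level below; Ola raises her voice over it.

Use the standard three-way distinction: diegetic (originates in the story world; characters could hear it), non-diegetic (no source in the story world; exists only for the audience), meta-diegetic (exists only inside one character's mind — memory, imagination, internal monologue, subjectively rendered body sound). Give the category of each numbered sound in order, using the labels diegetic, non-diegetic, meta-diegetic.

diegetic, diegetic, diegetic, diegetic

(1) a generator is a real object/event in the scene's world → diegetic.
(2) is diegetic: on-screen dialogue — Ola speaks and Rosa is there to hear.
Sound (3): Ola is producing the music live, in the story world, so diegetic.
Sound (4): machinery is part of the location's real environment, so diegetic.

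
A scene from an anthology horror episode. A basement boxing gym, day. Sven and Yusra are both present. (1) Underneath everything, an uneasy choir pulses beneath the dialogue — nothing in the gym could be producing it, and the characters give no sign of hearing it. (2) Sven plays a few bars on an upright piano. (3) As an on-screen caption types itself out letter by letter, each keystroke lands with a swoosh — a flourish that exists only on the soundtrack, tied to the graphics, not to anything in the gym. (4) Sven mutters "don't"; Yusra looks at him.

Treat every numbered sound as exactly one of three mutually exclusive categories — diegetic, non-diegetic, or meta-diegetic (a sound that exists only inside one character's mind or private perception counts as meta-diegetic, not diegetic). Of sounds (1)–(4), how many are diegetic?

(1) score with no on-screen or off-screen source; it exists for the audience alone → non-diegetic.
(2) Sven is producing the music live, in the story world → diegetic.
Sound (3): sound married to a title/caption — outside the diegesis by definition, so non-diegetic.
Sound (4): Sven is a character speaking aloud in the scene, so diegetic.
So 2 of the 4 are diegetic: (2), (4).

2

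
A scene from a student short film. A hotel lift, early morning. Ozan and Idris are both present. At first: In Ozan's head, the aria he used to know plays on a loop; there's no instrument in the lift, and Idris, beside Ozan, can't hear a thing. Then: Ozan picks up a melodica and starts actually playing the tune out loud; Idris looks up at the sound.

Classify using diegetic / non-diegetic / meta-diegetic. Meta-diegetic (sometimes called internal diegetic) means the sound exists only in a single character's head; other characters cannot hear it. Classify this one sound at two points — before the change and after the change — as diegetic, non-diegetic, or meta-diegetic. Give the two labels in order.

Before the change: the tune exists only as Ozan's private memory; Idris can't hear it → meta-diegetic.
After the change: Ozan is now producing it live on a melodica, in the room, and Idris hears it → diegetic.

meta-diegetic, diegetic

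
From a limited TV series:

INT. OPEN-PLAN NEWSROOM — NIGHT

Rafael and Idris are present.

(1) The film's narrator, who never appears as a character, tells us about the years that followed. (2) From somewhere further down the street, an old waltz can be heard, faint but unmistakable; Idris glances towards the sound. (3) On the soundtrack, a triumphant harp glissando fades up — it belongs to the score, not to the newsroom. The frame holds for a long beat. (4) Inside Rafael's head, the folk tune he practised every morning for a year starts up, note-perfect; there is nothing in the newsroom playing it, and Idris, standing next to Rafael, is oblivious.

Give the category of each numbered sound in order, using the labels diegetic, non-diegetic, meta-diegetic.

non-diegetic, diegetic, non-diegetic, meta-diegetic

(1) the narrator exists outside the story world, addressing only the audience → non-diegetic.
(2) is diegetic: the music has an off-screen but real-world source and a character hears it.
(3) score with no on-screen or off-screen source; it exists for the audience alone → non-diegetic.
(4) it lives in Rafael's subjectivity, not in the newsroom → meta-diegetic.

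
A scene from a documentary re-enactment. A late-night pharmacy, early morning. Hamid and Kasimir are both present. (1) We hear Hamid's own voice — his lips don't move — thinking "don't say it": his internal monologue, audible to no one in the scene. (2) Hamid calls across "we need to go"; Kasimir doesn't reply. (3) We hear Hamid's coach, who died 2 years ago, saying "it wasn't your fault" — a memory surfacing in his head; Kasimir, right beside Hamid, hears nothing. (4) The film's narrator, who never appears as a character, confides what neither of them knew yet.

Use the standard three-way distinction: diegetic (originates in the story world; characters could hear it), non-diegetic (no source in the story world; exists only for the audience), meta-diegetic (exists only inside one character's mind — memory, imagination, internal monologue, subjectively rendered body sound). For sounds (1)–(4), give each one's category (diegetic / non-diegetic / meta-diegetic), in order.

meta-diegetic, diegetic, meta-diegetic, non-diegetic

Sound (1): it's Hamid's unspoken thought, heard only by the audience via his subjectivity, so meta-diegetic.
(2) on-screen dialogue — Hamid speaks and Kasimir is there to hear → diegetic.
(3) a remembered line, private to Hamid — not present in the room, not audible to Kasimir → meta-diegetic.
(4) is non-diegetic: commentary laid over the scene from outside the fiction.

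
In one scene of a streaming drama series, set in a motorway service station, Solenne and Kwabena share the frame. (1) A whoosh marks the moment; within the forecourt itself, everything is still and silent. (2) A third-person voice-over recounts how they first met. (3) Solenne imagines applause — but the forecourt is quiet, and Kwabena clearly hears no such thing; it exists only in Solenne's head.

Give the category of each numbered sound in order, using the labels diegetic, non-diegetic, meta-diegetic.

Sound (1): nothing in the scene produces it; it's an accent added for the audience, so non-diegetic.
(2) the narrator exists outside the story world, addressing only the audience → non-diegetic.
Sound (3): subjective to Solenne: the forecourt is silent and Kwabena hears nothing, so meta-diegetic.

non-diegetic, non-diegetic, meta-diegetic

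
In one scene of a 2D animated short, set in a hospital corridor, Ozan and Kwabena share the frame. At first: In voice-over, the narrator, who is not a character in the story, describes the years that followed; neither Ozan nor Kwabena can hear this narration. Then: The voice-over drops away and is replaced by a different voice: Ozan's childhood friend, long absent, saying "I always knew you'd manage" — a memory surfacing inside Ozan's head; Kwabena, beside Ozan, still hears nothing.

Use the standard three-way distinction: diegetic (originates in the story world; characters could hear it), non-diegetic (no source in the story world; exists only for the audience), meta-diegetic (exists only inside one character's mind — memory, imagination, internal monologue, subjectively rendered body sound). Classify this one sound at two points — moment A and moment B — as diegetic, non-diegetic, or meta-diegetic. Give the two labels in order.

Moment A: the external narrator addresses only the audience — outside the story world → non-diegetic.
Moment B: the replacement voice is a memory inside Ozan's mind specifically → meta-diegetic.

non-diegetic, meta-diegetic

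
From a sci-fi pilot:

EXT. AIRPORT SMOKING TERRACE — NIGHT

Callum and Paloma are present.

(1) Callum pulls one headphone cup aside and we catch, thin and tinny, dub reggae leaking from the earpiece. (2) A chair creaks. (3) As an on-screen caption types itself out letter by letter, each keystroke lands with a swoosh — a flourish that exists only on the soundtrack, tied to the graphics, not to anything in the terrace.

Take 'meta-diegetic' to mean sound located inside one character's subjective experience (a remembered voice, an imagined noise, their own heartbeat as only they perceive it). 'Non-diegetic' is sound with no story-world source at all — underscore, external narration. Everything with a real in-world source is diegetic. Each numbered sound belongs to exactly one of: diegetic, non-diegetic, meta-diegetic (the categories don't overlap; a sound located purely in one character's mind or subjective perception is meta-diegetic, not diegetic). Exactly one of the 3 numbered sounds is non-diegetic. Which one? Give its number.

3

(1) it's leaking from a physical pair of headphones in the scene → diegetic.
Sound (2): the sound comes from a chair physically present in the location, so diegetic.
(3) is non-diegetic: the caption isn't part of the story world, so neither is the sound tied to it.
Only (3) is non-diegetic.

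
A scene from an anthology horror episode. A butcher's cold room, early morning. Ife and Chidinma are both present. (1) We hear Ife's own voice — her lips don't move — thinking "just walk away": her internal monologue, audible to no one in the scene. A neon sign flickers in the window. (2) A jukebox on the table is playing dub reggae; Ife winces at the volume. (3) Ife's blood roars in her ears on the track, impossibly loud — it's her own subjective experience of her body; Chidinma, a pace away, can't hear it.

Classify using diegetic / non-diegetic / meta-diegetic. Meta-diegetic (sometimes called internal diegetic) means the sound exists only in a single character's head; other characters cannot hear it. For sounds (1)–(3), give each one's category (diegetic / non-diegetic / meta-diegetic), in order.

meta-diegetic, diegetic, meta-diegetic

(1) is meta-diegetic: internal monologue — inside Ife's mind, not spoken into the scene.
(2) is diegetic: a jukebox is a physical source in the scene and Ife reacts to it.
(3) it's Ife's internal bodily sensation rendered as sound; only Ife 'hears' it → meta-diegetic.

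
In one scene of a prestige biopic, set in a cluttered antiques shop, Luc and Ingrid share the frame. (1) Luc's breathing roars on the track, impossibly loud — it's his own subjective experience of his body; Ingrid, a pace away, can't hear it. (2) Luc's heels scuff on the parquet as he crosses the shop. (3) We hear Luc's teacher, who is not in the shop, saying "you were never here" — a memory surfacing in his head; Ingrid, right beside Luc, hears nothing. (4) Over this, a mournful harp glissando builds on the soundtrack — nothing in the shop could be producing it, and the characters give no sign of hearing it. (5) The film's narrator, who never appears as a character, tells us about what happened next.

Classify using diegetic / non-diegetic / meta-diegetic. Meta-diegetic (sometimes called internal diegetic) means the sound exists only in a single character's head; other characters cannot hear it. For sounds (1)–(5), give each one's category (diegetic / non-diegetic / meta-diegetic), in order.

Sound (1): it's Luc's internal bodily sensation rendered as sound; only Luc 'hears' it, so meta-diegetic.
(2) it's the physical sound of Luc moving in the space → diegetic.
Sound (3): it's Luc's recollection rendered as sound; the other character can't hear it, so meta-diegetic.
(4) is non-diegetic: it has no source in the story world and no character can hear it — it's underscore.
Sound (5): the narrator exists outside the story world, addressing only the audience, so non-diegetic.

meta-diegetic, diegetic, meta-diegetic, non-diegetic, non-diegetic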